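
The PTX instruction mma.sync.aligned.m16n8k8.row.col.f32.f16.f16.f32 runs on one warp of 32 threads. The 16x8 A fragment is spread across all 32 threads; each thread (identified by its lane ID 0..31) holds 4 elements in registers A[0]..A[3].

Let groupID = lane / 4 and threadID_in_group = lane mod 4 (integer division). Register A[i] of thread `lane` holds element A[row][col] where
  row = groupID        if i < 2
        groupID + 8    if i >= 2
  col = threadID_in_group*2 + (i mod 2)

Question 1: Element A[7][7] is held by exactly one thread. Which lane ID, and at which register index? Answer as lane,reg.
r: 7->gid=7,r8=0  c: 7->tid=3,i&1=1
L=7*4+3=31  i=0*2+1=1

31,1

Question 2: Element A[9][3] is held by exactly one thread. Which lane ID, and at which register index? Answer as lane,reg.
5,3

r: 9->gid=1,r8=1  c: 3->tid=1,i&1=1
L=1*4+1=5  i=1*2+1=3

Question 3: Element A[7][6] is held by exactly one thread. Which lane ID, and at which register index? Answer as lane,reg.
31,0

r=7->g=7,rb=0  c=6->t=3,b0=0
L=7*4+3=31  i=0*2+0=0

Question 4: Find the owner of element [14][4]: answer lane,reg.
26,2

r=14->g=6,rb=1  c=4->t=2,b0=0
L=6*4+2=26  i=1*2+0=2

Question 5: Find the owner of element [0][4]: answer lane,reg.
2,0

r:0=>grp=0,rB=0  c:4=>tig=2,lo=0
L=0*4+2=2  i=0*2+0=0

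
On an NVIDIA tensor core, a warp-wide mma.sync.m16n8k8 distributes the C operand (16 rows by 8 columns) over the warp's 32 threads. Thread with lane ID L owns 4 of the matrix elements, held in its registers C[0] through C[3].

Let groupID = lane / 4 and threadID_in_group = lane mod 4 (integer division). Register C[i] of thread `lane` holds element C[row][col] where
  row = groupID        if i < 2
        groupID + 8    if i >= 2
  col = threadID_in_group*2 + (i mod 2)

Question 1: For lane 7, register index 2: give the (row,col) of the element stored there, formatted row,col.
lane 7: g=1 (7/4), t=3 (7%4)
i=2: r=1+8=9, c=3*2+0=6

9,6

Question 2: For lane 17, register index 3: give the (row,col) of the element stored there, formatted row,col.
12,3

lane 17⇒17/4=4, 17 mod 4=1
i=3  r:4+8⇒12  c:2·1+1⇒3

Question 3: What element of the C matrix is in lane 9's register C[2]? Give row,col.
9: grp=2,tig=1
[2] (2+8,1*2+0) = (10,2)

10,2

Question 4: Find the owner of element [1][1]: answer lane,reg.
4,1

r:1=>grp=1,rB=0  c:1=>tig=0,lo=1
L=1*4+0=4  i=0*2+1=1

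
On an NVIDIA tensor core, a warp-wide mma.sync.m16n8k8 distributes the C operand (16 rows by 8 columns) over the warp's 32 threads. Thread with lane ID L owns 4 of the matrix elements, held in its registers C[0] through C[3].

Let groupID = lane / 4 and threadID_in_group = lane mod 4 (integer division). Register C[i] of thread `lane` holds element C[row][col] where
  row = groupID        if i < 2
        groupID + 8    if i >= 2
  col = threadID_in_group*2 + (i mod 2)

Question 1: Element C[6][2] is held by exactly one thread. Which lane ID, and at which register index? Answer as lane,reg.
25,0

r: 6->gid=6,r8=0  c: 2->tid=1,i&1=0
L=6*4+1=25  i=0*2+0=0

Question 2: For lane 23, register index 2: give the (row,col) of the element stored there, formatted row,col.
L=23=>grp=23>>2=5, tig=23&3=3
[2]=>row 5+8=13  col 3·2+0=6

13,6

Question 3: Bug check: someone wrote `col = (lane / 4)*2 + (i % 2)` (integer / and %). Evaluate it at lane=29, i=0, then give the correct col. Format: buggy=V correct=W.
buggy=14 correct=2

`(lane / 4)*2 + (i % 2)`[29,0]->14
L=29->gid=29>>2=7, tid=29&3=1
[0]->row 7+0=7  col 1·2+0=2
col: 14 vs 2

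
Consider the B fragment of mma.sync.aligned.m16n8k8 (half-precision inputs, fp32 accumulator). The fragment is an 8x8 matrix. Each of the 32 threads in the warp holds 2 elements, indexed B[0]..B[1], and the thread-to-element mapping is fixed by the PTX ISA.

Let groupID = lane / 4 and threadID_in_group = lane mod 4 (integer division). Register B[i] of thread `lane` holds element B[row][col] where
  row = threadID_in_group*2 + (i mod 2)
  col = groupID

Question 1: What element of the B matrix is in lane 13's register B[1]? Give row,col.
3,3

L=13->g=13>>2=3, t=13&3=1
[1]->row 1·2+1=3  col g=3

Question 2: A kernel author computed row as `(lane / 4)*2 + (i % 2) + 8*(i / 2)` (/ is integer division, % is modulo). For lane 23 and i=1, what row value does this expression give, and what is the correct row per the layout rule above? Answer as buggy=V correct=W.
`(lane / 4)*2 + (i % 2) + 8*(i / 2)`[23,1]->11
23: g=5,t=3
[1] (3*2+1,5) = (7,5)
row: 11 vs 7

buggy=11 correct=7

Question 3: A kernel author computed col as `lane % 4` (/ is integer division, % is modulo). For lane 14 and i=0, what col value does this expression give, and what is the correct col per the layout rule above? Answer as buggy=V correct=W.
`lane % 4`[14,0]=>2
lane 14=>14/4=3, 14 mod 4=2
i=0  r:2·2+0=>4  c:3
col: 2 vs 3

buggy=2 correct=3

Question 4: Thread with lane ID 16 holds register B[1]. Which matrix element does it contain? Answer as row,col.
1,4

16: gid=4,tid=0
[1] (0*2+1,4) = (1,4)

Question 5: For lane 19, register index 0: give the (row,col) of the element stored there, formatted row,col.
6,4

lane 19⇒19/4=4, 19 mod 4=3
i=0  r:2·3+0⇒6  c:4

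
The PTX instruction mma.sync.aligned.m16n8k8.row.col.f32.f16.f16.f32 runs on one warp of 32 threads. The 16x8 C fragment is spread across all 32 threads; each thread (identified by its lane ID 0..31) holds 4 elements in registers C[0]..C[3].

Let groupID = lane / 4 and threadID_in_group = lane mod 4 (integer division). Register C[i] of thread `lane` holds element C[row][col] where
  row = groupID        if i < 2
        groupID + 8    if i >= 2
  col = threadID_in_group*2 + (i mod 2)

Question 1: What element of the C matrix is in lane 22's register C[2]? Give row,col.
lane 22->22/4=5, 22 mod 4=2
i=2  r:5+8->13  c:2·2+0->4

13,4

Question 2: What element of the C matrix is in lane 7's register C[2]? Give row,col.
lane 7: gid=1 (7/4), tid=3 (7%4)
i=2: r=1+8=9, c=3*2+0=6

9,6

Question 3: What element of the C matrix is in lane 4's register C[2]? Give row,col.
L=4→G=4>>2=1, T=4&3=0
[2]→row 1+8=9  col 0·2+0=0

9,0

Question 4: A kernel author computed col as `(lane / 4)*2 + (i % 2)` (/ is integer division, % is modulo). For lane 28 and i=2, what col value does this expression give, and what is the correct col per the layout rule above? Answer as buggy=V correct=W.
buggy=14 correct=0

`(lane / 4)*2 + (i % 2)`[28,2]->14
L=28->g=28>>2=7, t=28&3=0
[2]->row 7+8=15  col 0·2+0=0
col: 14 vs 0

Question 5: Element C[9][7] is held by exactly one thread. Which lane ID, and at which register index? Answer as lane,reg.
7,3

r:9=>grp=1,rB=1  c:7=>tig=3,lo=1
L=1*4+3=7  i=1*2+1=3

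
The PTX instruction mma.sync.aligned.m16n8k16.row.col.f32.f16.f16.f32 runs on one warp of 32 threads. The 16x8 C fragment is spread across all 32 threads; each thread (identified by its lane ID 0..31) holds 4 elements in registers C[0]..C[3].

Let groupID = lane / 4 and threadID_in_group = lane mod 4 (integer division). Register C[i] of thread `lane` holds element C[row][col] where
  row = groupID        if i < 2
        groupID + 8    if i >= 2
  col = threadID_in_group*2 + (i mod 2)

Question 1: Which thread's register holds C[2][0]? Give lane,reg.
8,0

r=2→G=2,rhi=0  c=0→T=0,p=0
L=2*4+0=8  i=0*2+0=0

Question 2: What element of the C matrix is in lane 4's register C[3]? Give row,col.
9,1

lane 4->4/4=1, 4 mod 4=0
i=3  r:1+8->9  c:2·0+1->1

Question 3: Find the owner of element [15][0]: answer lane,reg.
28,2

r:15=>grp=7,rB=1  c:0=>tig=0,lo=0
L=7*4+0=28  i=1*2+0=2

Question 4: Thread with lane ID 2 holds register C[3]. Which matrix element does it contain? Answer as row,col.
8,5

lane 2: g=0 (2/4), t=2 (2%4)
i=3: r=0+8=8, c=2*2+1=5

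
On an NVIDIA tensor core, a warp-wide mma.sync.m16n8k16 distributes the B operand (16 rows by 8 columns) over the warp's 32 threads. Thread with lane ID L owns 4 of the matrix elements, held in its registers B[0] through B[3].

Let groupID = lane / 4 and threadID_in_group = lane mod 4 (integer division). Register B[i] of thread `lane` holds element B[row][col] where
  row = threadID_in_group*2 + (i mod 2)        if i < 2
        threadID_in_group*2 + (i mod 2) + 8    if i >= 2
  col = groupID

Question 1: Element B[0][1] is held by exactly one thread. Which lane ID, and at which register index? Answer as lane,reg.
c=1⇒gr=1  r=0⇒Rb=0,th=0,odd=0
L=1*4+0=4  i=0*2+0=0

4,0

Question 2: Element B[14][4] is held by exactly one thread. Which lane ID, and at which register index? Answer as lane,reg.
c=4→G=4  r=14→rhi=1,T=3,p=0
L=4*4+3=19  i=1*2+0=2

19,2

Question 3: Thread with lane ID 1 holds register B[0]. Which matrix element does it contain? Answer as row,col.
L=1=>grp=1>>2=0, tig=1&3=1
[0]=>row 1·2+0+0=2  col grp=0

2,0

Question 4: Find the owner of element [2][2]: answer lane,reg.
9,0

c=2->g=2  r=2->rb=0,t=1,b0=0
L=2*4+1=9  i=0*2+0=0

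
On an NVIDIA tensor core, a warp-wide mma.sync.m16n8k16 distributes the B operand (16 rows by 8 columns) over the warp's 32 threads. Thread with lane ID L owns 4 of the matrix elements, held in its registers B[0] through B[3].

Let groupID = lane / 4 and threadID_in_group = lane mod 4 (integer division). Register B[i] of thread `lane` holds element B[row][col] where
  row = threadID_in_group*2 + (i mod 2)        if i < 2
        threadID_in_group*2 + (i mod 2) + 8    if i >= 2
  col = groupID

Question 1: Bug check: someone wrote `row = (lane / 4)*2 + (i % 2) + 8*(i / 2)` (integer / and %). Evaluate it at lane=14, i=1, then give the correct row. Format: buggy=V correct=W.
buggy=7 correct=5

`(lane / 4)*2 + (i % 2) + 8*(i / 2)`[14,1]->7
lane 14->14/4=3, 14 mod 4=2
i=1  r:2·2+1+0->5  c:3
row: 7 vs 5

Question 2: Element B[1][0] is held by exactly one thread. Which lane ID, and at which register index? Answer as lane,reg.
0,1

c: 0->gid=0  r: 1->r8=0,tid=0,i&1=1
L=0*4+0=0  i=0*2+1=1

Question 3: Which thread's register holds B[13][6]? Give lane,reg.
c=6→G=6  r=13→rhi=1,T=2,p=1
L=6*4+2=26  i=1*2+1=3

26,3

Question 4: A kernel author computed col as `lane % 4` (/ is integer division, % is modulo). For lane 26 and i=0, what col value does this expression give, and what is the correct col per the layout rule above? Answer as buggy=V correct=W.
buggy=2 correct=6

`lane % 4`[26,0]→2
L=26→G=26>>2=6, T=26&3=2
[0]→row 2·2+0+0=4  col G=6
col: 2 vs 6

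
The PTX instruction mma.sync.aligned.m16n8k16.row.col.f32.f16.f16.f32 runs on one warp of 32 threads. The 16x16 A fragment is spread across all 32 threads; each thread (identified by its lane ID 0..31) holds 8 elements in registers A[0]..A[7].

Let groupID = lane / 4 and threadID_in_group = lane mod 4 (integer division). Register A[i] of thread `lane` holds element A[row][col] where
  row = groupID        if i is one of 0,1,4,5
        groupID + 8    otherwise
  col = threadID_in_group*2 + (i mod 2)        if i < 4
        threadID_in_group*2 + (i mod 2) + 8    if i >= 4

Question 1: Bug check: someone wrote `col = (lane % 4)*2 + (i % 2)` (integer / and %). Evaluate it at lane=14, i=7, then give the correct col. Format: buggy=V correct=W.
buggy=5 correct=13

`(lane % 4)*2 + (i % 2)`[14,7]=>5
L=14=>grp=14>>2=3, tig=14&3=2
[7]=>row 3+8=11  col 2·2+1+8=13
col: 5 vs 13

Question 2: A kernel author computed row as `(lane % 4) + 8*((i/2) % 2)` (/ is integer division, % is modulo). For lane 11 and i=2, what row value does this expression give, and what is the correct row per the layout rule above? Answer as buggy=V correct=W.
buggy=11 correct=10

`(lane % 4) + 8*((i/2) % 2)`[11,2]=>11
L=11=>grp=11>>2=2, tig=11&3=3
[2]=>row 2+8=10  col 3·2+0+0=6
row: 11 vs 10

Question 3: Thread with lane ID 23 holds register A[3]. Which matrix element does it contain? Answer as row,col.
13,7

23: G=5,T=3
[3] (5+8,3*2+1+0) = (13,7)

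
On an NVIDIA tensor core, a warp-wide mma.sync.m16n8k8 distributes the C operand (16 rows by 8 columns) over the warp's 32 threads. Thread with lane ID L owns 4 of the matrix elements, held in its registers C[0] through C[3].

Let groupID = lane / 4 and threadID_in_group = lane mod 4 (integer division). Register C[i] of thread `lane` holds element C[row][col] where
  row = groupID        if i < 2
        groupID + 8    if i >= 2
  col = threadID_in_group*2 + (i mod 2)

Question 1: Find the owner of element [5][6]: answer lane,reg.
23,0

r: 5->gid=5,r8=0  c: 6->tid=3,i&1=0
L=5*4+3=23  i=0*2+0=0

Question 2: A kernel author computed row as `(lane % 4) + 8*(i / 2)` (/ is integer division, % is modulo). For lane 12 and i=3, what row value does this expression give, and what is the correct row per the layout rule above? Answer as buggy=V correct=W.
buggy=8 correct=11

`(lane % 4) + 8*(i / 2)`[12,3]=>8
lane 12=>12/4=3, 12 mod 4=0
i=3  r:3+8=>11  c:2·0+1=>1
row: 8 vs 11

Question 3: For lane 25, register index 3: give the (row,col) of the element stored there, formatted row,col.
lane 25→25/4=6, 25 mod 4=1
i=3  r:6+8→14  c:2·1+1→3

14,3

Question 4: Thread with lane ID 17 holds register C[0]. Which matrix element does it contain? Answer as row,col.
17: g=4,t=1
[0] (4+0,1*2+0) = (4,2)

4,2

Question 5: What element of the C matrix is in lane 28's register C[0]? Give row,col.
lane 28: gid=7 (28/4), tid=0 (28%4)
i=0: r=7+0=7, c=0*2+0=0

7,0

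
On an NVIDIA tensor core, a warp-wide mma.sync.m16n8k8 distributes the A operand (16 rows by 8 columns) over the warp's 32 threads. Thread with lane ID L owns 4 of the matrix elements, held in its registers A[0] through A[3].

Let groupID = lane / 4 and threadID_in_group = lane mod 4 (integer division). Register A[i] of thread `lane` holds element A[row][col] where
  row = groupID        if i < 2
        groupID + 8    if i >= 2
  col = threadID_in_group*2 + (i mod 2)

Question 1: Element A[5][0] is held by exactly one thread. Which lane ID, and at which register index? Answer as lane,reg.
r:5=>grp=5,rB=0  c:0=>tig=0,lo=0
L=5*4+0=20  i=0*2+0=0

20,0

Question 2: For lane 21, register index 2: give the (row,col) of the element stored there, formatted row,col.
lane 21=>21/4=5, 21 mod 4=1
i=2  r:5+8=>13  c:2·1+0=>2

13,2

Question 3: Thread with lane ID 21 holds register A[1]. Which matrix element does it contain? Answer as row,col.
lane 21: G=5 (21/4), T=1 (21%4)
i=1: r=5+0=5, c=1*2+1=3

5,3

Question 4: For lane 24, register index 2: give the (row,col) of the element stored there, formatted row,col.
14,0

24: gid=6,tid=0
[2] (6+8,0*2+0) = (14,0)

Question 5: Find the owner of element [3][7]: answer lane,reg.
r: 3->gid=3,r8=0  c: 7->tid=3,i&1=1
L=3*4+3=15  i=0*2+1=1

15,1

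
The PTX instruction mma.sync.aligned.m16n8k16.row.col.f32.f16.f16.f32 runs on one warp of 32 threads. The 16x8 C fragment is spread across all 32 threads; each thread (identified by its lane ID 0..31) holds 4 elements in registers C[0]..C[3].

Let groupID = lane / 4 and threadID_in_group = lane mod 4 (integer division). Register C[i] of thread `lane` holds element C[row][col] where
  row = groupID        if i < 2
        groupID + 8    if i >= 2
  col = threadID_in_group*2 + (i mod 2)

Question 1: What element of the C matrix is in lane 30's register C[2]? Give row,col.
lane 30⇒30/4=7, 30 mod 4=2
i=2  r:7+8⇒15  c:2·2+0⇒4

15,4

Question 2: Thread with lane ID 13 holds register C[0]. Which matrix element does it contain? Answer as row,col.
L=13→G=13>>2=3, T=13&3=1
[0]→row 3+0=3  col 1·2+0=2

3,2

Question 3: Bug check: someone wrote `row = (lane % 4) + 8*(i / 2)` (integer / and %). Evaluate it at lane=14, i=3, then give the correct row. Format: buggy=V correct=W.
`(lane % 4) + 8*(i / 2)`[14,3]→10
L=14→G=14>>2=3, T=14&3=2
[3]→row 3+8=11  col 2·2+1=5
row: 10 vs 11

buggy=10 correct=11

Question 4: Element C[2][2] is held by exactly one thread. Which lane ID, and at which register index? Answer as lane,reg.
9,0

r=2⇒gr=2,Rb=0  c=2⇒th=1,odd=0
L=2*4+1=9  i=0*2+0=0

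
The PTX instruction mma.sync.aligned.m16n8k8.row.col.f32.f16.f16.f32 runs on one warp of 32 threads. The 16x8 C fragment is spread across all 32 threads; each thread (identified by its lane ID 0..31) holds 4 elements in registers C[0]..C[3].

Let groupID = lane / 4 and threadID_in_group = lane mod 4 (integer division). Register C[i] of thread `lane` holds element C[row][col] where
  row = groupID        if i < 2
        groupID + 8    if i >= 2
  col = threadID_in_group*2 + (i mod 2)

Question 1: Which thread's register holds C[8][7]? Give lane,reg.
r=8⇒gr=0,Rb=1  c=7⇒th=3,odd=1
L=0*4+3=3  i=1*2+1=3

3,3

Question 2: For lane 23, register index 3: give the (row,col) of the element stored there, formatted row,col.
13,7

lane 23: gid=5 (23/4), tid=3 (23%4)
i=3: r=5+8=13, c=3*2+1=7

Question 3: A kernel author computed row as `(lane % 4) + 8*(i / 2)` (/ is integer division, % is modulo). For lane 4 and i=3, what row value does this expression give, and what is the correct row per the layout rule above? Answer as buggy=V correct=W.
`(lane % 4) + 8*(i / 2)`[4,3]->8
4: gid=1,tid=0
[3] (1+8,0*2+1) = (9,1)
row: 8 vs 9

buggy=8 correct=9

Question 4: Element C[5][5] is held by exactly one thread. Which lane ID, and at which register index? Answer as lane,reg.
r:5=>grp=5,rB=0  c:5=>tig=2,lo=1
L=5*4+2=22  i=0*2+1=1

22,1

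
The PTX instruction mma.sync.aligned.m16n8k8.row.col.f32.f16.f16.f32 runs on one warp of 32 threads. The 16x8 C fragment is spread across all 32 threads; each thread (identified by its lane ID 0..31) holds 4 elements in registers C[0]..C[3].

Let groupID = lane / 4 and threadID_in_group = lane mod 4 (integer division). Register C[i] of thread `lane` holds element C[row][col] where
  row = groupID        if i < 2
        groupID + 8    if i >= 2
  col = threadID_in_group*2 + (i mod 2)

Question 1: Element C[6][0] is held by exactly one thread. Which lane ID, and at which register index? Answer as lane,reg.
24,0

r:6=>grp=6,rB=0  c:0=>tig=0,lo=0
L=6*4+0=24  i=0*2+0=0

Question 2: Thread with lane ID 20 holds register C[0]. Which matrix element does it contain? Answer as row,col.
lane 20: g=5 (20/4), t=0 (20%4)
i=0: r=5+0=5, c=0*2+0=0

5,0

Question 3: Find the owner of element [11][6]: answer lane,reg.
r=11->g=3,rb=1  c=6->t=3,b0=0
L=3*4+3=15  i=1*2+0=2

15,2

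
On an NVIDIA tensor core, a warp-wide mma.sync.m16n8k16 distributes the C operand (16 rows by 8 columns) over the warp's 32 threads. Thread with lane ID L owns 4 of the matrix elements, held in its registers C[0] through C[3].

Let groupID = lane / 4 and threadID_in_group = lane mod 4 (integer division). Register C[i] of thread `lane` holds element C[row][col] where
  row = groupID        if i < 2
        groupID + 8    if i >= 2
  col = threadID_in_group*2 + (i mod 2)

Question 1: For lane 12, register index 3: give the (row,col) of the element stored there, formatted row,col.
12: gr=3,th=0
[3] (3+8,0*2+1) = (11,1)

11,1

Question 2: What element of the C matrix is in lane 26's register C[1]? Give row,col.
lane 26: gr=6 (26/4), th=2 (26%4)
i=1: r=6+0=6, c=2*2+1=5

6,5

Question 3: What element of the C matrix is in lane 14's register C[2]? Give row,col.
L=14=>grp=14>>2=3, tig=14&3=2
[2]=>row 3+8=11  col 2·2+0=4

11,4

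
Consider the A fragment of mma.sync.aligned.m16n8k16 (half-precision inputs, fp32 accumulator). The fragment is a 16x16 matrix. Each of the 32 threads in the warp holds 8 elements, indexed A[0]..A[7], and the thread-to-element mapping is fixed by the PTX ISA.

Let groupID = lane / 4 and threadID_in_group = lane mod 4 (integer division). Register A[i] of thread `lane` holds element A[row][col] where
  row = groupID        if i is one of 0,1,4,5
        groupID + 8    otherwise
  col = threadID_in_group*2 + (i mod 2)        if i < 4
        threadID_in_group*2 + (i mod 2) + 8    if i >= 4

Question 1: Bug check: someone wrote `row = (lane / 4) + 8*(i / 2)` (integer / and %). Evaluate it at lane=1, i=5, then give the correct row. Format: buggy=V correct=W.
`(lane / 4) + 8*(i / 2)`[1,5]->16
1: g=0,t=1
[5] (0+0,1*2+1+8) = (0,11)
row: 16 vs 0

buggy=16 correct=0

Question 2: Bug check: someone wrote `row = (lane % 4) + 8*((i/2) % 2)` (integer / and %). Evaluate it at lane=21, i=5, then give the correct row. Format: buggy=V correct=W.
buggy=1 correct=5

`(lane % 4) + 8*((i/2) % 2)`[21,5]=>1
lane 21: grp=5 (21/4), tig=1 (21%4)
i=5: r=5+0=5, c=1*2+1+8=11
row: 1 vs 5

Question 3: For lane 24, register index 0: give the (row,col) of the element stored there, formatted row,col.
lane 24=>24/4=6, 24 mod 4=0
i=0  r:6+0=>6  c:2·0+0+0=>0

6,0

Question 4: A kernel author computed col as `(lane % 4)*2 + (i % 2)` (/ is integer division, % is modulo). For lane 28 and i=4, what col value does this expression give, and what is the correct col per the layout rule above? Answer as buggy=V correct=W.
buggy=0 correct=8

`(lane % 4)*2 + (i % 2)`[28,4]->0
L=28->g=28>>2=7, t=28&3=0
[4]->row 7+0=7  col 0·2+0+8=8
col: 0 vs 8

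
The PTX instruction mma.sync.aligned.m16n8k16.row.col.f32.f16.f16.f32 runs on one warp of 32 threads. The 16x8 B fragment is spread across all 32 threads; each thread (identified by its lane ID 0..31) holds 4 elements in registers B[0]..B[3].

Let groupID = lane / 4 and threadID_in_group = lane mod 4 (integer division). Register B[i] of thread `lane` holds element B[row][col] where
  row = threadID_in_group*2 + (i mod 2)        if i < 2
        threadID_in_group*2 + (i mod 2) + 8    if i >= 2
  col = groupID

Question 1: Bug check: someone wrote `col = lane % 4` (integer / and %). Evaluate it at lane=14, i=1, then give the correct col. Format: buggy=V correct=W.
`lane % 4`[14,1]=>2
lane 14=>14/4=3, 14 mod 4=2
i=1  r:2·2+1+0=>5  c:3
col: 2 vs 3

buggy=2 correct=3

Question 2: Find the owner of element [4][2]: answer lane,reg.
10,0

c=2⇒gr=2  r=4⇒Rb=0,th=2,odd=0
L=2*4+2=10  i=0*2+0=0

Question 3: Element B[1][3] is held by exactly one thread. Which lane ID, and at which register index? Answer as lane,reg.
12,1

c: 3->gid=3  r: 1->r8=0,tid=0,i&1=1
L=3*4+0=12  i=0*2+1=1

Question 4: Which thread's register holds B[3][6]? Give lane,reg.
c=6->g=6  r=3->rb=0,t=1,b0=1
L=6*4+1=25  i=0*2+1=1

25,1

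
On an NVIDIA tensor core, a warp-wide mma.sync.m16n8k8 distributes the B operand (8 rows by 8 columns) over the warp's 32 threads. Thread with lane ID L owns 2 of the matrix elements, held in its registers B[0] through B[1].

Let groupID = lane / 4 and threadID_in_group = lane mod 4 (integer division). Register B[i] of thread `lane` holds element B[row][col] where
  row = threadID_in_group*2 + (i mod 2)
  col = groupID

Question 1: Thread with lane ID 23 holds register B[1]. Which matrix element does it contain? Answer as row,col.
23: G=5,T=3
[1] (3*2+1,5) = (7,5)

7,5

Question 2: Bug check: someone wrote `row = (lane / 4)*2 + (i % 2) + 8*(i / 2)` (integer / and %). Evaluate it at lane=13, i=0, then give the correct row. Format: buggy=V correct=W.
buggy=6 correct=2

`(lane / 4)*2 + (i % 2) + 8*(i / 2)`[13,0]->6
13: g=3,t=1
[0] (1*2+0,3) = (2,3)
row: 6 vs 2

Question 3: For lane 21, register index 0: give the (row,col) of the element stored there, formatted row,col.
lane 21: grp=5 (21/4), tig=1 (21%4)
i=0: r=1*2+0=2, c=grp=5

2,5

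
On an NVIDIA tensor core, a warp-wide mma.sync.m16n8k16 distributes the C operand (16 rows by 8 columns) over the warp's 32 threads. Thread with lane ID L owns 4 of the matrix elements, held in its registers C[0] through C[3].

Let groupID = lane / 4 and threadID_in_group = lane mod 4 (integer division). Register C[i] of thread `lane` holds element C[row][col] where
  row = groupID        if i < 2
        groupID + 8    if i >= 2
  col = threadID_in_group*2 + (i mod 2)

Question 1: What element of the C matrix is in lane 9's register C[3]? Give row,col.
lane 9: gid=2 (9/4), tid=1 (9%4)
i=3: r=2+8=10, c=1*2+1=3

10,3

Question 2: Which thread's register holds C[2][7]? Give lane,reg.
11,1

r=2->g=2,rb=0  c=7->t=3,b0=1
L=2*4+3=11  i=0*2+1=1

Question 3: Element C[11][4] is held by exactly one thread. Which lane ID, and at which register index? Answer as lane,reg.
r=11⇒gr=3,Rb=1  c=4⇒th=2,odd=0
L=3*4+2=14  i=1*2+0=2

14,2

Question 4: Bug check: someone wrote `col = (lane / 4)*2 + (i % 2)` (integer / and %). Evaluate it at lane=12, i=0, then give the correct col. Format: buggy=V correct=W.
buggy=6 correct=0

`(lane / 4)*2 + (i % 2)`[12,0]⇒6
L=12⇒gr=12>>2=3, th=12&3=0
[0]⇒row 3+0=3  col 0·2+0=0
col: 6 vs 0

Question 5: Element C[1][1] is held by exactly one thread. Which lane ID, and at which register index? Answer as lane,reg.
r: 1->gid=1,r8=0  c: 1->tid=0,i&1=1
L=1*4+0=4  i=0*2+1=1

4,1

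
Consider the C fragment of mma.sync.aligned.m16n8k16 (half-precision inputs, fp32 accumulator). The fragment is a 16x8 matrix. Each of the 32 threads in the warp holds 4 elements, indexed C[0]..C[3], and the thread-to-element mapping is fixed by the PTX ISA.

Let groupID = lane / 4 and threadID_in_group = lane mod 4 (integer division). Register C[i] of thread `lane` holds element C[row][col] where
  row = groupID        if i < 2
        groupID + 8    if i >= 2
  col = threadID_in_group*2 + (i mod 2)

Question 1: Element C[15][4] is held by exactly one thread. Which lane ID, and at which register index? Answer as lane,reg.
30,2

r=15→G=7,rhi=1  c=4→T=2,p=0
L=7*4+2=30  i=1*2+0=2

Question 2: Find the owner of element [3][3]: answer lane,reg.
13,1

r:3=>grp=3,rB=0  c:3=>tig=1,lo=1
L=3*4+1=13  i=0*2+1=1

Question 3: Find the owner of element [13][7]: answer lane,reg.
r: 13->gid=5,r8=1  c: 7->tid=3,i&1=1
L=5*4+3=23  i=1*2+1=3

23,3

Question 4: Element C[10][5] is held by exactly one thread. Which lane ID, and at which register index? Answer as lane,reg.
10,3

r:10=>grp=2,rB=1  c:5=>tig=2,lo=1
L=2*4+2=10  i=1*2+1=3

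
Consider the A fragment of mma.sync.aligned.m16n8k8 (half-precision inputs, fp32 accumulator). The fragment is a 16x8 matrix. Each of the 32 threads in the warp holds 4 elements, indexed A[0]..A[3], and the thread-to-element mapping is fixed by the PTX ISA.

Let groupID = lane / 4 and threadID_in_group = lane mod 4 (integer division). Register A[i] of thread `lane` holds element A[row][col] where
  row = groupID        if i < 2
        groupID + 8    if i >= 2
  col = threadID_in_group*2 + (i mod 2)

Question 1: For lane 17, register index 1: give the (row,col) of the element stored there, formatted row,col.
L=17→G=17>>2=4, T=17&3=1
[1]→row 4+0=4  col 1·2+1=3

4,3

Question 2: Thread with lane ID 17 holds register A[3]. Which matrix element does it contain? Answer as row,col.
12,3

17: gid=4,tid=1
[3] (4+8,1*2+1) = (12,3)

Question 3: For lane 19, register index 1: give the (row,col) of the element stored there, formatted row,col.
L=19→G=19>>2=4, T=19&3=3
[1]→row 4+0=4  col 3·2+1=7

4,7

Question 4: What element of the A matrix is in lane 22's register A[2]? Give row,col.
13,4

lane 22->22/4=5, 22 mod 4=2
i=2  r:5+8->13  c:2·2+0->4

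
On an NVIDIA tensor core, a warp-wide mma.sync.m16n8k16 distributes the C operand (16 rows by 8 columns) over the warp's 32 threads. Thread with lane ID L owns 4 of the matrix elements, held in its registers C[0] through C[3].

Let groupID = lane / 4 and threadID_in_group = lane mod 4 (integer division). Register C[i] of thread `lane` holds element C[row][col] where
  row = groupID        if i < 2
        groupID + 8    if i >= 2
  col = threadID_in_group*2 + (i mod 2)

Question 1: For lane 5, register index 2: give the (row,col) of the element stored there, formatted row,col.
L=5⇒gr=5>>2=1, th=5&3=1
[2]⇒row 1+8=9  col 1·2+0=2

9,2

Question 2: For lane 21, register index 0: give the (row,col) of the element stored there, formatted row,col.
5,2

L=21⇒gr=21>>2=5, th=21&3=1
[0]⇒row 5+0=5  col 1·2+0=2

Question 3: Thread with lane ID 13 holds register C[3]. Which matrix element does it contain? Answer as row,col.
L=13⇒gr=13>>2=3, th=13&3=1
[3]⇒row 3+8=11  col 1·2+1=3

11,3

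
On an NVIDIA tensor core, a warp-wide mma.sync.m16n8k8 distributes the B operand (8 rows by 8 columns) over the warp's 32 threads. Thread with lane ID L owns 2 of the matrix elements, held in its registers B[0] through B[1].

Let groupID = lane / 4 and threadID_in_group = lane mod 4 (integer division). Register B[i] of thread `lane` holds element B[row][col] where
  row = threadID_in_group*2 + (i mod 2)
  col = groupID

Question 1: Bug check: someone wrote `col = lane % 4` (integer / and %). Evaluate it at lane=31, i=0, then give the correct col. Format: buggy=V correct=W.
`lane % 4`[31,0]=>3
31: grp=7,tig=3
[0] (3*2+0,7) = (6,7)
col: 3 vs 7

buggy=3 correct=7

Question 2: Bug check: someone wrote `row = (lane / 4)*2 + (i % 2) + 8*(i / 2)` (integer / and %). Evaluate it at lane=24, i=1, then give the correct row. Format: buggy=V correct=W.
buggy=13 correct=1

`(lane / 4)*2 + (i % 2) + 8*(i / 2)`[24,1]=>13
lane 24=>24/4=6, 24 mod 4=0
i=1  r:2·0+1=>1  c:6
row: 13 vs 1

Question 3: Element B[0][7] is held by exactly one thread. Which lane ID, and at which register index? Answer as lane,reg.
28,0

c=7→G=7  r=0→T=0,p=0
L=7*4+0=28  i=0=0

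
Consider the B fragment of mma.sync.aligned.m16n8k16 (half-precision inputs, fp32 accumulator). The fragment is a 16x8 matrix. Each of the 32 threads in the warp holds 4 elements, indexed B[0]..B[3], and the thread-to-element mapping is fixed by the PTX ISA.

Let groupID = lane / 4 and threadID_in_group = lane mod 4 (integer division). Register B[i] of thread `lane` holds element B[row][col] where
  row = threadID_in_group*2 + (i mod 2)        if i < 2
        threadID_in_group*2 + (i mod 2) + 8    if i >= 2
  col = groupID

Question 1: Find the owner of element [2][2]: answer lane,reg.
9,0

c: 2->gid=2  r: 2->r8=0,tid=1,i&1=0
L=2*4+1=9  i=0*2+0=0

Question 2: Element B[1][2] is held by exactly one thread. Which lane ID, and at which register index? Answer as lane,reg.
8,1

c=2→G=2  r=1→rhi=0,T=0,p=1
L=2*4+0=8  i=0*2+1=1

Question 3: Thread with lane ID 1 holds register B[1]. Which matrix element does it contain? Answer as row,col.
lane 1=>1/4=0, 1 mod 4=1
i=1  r:2·1+1+0=>3  c:0

3,0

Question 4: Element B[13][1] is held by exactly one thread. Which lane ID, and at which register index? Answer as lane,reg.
6,3

c:1=>grp=1  r:13=>rB=1,tig=2,lo=1
L=1*4+2=6  i=1*2+1=3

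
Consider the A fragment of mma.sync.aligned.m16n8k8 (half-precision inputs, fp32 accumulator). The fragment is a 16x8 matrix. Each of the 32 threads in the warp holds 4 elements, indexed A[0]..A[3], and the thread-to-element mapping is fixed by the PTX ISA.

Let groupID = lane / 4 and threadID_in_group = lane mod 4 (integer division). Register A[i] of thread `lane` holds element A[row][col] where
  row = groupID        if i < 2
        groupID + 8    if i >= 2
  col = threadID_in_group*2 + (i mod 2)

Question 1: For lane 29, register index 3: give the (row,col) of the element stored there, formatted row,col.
15,3

lane 29: grp=7 (29/4), tig=1 (29%4)
i=3: r=7+8=15, c=1*2+1=3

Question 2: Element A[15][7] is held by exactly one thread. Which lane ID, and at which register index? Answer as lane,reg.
r=15⇒gr=7,Rb=1  c=7⇒th=3,odd=1
L=7*4+3=31  i=1*2+1=3

31,3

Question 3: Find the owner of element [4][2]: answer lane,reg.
17,0

r: 4->gid=4,r8=0  c: 2->tid=1,i&1=0
L=4*4+1=17  i=0*2+0=0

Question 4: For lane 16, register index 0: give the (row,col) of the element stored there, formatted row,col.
4,0

lane 16: gid=4 (16/4), tid=0 (16%4)
i=0: r=4+0=4, c=0*2+0=0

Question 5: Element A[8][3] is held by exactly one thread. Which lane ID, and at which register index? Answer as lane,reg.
r: 8->gid=0,r8=1  c: 3->tid=1,i&1=1
L=0*4+1=1  i=1*2+1=3

1,3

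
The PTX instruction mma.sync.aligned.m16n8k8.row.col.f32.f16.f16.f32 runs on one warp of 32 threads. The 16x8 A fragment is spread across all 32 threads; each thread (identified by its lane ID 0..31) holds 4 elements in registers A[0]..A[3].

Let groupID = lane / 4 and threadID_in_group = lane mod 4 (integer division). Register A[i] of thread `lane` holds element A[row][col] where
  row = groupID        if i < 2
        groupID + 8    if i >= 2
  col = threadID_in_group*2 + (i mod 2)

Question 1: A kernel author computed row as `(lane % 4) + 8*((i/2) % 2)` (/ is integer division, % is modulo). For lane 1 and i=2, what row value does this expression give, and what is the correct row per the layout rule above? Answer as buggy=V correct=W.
`(lane % 4) + 8*((i/2) % 2)`[1,2]⇒9
lane 1⇒1/4=0, 1 mod 4=1
i=2  r:0+8⇒8  c:2·1+0⇒2
row: 9 vs 8

buggy=9 correct=8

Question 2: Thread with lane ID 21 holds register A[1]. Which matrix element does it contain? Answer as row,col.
L=21->g=21>>2=5, t=21&3=1
[1]->row 5+0=5  col 1·2+1=3

5,3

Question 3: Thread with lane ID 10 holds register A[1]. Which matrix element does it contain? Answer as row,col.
2,5

L=10->g=10>>2=2, t=10&3=2
[1]->row 2+0=2  col 2·2+1=5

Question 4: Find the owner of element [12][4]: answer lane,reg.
r: 12->gid=4,r8=1  c: 4->tid=2,i&1=0
L=4*4+2=18  i=1*2+0=2

18,2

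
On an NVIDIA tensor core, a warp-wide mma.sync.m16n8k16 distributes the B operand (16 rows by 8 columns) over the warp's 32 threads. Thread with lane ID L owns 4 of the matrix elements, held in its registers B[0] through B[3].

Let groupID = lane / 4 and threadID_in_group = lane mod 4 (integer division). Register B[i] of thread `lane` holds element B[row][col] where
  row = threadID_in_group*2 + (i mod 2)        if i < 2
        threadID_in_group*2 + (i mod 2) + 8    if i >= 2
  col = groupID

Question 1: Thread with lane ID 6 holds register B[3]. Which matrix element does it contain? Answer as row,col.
lane 6->6/4=1, 6 mod 4=2
i=3  r:2·2+1+8->13  c:1

13,1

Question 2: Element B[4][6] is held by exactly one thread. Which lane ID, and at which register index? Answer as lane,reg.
c: 6->gid=6  r: 4->r8=0,tid=2,i&1=0
L=6*4+2=26  i=0*2+0=0

26,0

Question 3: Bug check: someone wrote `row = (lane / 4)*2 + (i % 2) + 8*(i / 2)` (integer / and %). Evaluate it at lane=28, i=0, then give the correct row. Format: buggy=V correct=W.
`(lane / 4)*2 + (i % 2) + 8*(i / 2)`[28,0]->14
lane 28: g=7 (28/4), t=0 (28%4)
i=0: r=0*2+0+0=0, c=g=7
row: 14 vs 0

buggy=14 correct=0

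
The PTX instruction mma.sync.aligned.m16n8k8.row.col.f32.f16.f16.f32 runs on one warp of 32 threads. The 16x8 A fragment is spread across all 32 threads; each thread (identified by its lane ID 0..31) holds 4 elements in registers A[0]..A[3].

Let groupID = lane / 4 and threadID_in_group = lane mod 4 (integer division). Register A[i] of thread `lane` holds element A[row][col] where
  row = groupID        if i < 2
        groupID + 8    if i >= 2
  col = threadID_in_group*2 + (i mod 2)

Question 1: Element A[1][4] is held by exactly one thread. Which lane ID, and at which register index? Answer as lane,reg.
6,0

r=1→G=1,rhi=0  c=4→T=2,p=0
L=1*4+2=6  i=0*2+0=0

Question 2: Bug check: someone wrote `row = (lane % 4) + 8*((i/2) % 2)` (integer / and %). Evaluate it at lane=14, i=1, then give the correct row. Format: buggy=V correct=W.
buggy=2 correct=3

`(lane % 4) + 8*((i/2) % 2)`[14,1]=>2
lane 14=>14/4=3, 14 mod 4=2
i=1  r:3+0=>3  c:2·2+1=>5
row: 2 vs 3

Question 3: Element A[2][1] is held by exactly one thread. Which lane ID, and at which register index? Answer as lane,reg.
8,1

r:2=>grp=2,rB=0  c:1=>tig=0,lo=1
L=2*4+0=8  i=0*2+1=1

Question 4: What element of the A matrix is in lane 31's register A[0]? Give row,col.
lane 31=>31/4=7, 31 mod 4=3
i=0  r:7+0=>7  c:2·3+0=>6

7,6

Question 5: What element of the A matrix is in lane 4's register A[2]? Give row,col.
9,0

L=4->gid=4>>2=1, tid=4&3=0
[2]->row 1+8=9  col 0·2+0=0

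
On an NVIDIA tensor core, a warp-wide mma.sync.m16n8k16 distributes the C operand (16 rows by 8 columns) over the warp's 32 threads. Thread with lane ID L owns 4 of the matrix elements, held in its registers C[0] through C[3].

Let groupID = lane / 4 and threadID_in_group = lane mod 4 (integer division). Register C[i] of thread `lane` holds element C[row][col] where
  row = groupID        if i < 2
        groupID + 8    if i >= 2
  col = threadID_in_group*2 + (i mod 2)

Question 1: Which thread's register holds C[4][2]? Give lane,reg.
17,0

r=4⇒gr=4,Rb=0  c=2⇒th=1,odd=0
L=4*4+1=17  i=0*2+0=0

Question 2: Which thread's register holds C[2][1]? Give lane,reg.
r:2=>grp=2,rB=0  c:1=>tig=0,lo=1
L=2*4+0=8  i=0*2+1=1

8,1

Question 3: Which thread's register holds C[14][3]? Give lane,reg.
r:14=>grp=6,rB=1  c:3=>tig=1,lo=1
L=6*4+1=25  i=1*2+1=3

25,3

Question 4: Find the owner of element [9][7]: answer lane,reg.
r=9⇒gr=1,Rb=1  c=7⇒th=3,odd=1
L=1*4+3=7  i=1*2+1=3

7,3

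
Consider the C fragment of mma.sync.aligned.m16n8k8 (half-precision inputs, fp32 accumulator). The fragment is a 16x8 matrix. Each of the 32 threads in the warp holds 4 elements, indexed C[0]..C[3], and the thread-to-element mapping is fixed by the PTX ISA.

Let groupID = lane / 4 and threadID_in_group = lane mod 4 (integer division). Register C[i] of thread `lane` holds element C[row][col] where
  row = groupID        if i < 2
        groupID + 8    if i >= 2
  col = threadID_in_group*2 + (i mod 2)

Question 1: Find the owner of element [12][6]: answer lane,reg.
19,2

r: 12->gid=4,r8=1  c: 6->tid=3,i&1=0
L=4*4+3=19  i=1*2+0=2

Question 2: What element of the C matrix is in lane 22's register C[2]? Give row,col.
lane 22=>22/4=5, 22 mod 4=2
i=2  r:5+8=>13  c:2·2+0=>4

13,4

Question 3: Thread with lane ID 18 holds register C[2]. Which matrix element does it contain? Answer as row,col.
lane 18=>18/4=4, 18 mod 4=2
i=2  r:4+8=>12  c:2·2+0=>4

12,4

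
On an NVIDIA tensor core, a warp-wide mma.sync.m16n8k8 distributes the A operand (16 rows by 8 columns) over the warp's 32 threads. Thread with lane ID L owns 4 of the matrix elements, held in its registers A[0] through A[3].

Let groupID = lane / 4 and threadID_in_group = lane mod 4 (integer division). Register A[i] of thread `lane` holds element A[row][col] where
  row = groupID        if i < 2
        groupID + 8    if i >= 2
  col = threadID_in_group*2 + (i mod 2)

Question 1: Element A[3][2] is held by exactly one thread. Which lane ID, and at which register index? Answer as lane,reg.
r=3→G=3,rhi=0  c=2→T=1,p=0
L=3*4+1=13  i=0*2+0=0

13,0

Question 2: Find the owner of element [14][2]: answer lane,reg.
r: 14->gid=6,r8=1  c: 2->tid=1,i&1=0
L=6*4+1=25  i=1*2+0=2

25,2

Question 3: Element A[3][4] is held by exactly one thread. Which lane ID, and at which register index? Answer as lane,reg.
r=3→G=3,rhi=0  c=4→T=2,p=0
L=3*4+2=14  i=0*2+0=0

14,0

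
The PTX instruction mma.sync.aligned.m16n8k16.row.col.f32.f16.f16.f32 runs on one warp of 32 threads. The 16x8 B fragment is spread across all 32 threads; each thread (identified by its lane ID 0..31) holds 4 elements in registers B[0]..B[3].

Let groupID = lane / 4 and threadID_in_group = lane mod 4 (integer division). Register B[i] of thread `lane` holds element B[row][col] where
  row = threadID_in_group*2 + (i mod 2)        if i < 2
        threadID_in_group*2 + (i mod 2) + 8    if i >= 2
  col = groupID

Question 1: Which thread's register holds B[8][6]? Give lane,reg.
c:6=>grp=6  r:8=>rB=1,tig=0,lo=0
L=6*4+0=24  i=1*2+0=2

24,2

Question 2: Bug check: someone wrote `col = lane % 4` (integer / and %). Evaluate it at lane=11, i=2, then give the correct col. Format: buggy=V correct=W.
`lane % 4`[11,2]->3
lane 11: g=2 (11/4), t=3 (11%4)
i=2: r=3*2+0+8=14, c=g=2
col: 3 vs 2

buggy=3 correct=2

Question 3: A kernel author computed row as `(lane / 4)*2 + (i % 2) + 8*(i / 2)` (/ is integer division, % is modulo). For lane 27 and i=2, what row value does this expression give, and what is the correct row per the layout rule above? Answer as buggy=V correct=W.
`(lane / 4)*2 + (i % 2) + 8*(i / 2)`[27,2]->20
lane 27->27/4=6, 27 mod 4=3
i=2  r:2·3+0+8->14  c:6
row: 20 vs 14

buggy=20 correct=14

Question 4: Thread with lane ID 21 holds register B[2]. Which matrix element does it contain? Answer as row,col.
10,5

L=21⇒gr=21>>2=5, th=21&3=1
[2]⇒row 1·2+0+8=10  col gr=5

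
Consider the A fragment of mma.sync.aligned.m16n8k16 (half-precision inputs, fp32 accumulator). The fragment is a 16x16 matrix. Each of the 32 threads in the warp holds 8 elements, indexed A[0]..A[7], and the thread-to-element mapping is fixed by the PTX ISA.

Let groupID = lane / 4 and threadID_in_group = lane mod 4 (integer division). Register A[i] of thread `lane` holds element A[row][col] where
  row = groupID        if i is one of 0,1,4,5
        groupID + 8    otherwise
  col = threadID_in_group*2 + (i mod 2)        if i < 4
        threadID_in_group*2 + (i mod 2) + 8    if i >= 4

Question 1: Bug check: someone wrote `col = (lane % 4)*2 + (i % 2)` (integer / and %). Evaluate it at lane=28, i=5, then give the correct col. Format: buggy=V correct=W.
buggy=1 correct=9

`(lane % 4)*2 + (i % 2)`[28,5]⇒1
28: gr=7,th=0
[5] (7+0,0*2+1+8) = (7,9)
col: 1 vs 9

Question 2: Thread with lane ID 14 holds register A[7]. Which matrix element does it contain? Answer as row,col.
L=14→G=14>>2=3, T=14&3=2
[7]→row 3+8=11  col 2·2+1+8=13

11,13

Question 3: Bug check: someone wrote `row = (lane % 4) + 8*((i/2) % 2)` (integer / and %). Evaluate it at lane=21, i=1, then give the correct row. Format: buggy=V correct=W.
`(lane % 4) + 8*((i/2) % 2)`[21,1]=>1
lane 21: grp=5 (21/4), tig=1 (21%4)
i=1: r=5+0=5, c=1*2+1+0=3
row: 1 vs 5

buggy=1 correct=5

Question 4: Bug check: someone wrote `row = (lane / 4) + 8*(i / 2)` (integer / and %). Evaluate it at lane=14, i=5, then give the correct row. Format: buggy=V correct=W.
`(lane / 4) + 8*(i / 2)`[14,5]->19
14: g=3,t=2
[5] (3+0,2*2+1+8) = (3,13)
row: 19 vs 3

buggy=19 correct=3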